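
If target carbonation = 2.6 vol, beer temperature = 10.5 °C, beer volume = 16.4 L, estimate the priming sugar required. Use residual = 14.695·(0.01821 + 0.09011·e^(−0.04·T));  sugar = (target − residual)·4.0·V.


residual = 14.695·(0.01821 + 0.09011·e^(−0.04·10.5)) = 1.1376
sugar = (2.6 − 1.1376)·4.0·16.4

95.9311 g


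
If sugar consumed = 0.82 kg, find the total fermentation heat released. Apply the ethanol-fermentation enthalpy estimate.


Q = m_sugar · 590 kJ/kg
Q = 0.82 · 590

483.8000 kJ


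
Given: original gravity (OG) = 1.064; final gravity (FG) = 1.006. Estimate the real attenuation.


AA = (OG−FG)/(OG−1)·100;  RA = AA·0.8192
AA = (1.064 − 1.006)/(1.064 − 1)·100 = 90.6250
RA = 90.6250·0.8192

74.2400 %


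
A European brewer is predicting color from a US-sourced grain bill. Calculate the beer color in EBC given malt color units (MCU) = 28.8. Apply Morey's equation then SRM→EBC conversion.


SRM = 1.4922·MCU^0.6859;  EBC = SRM·1.97
SRM = 1.4922·28.8^0.6859 = 14.9563
EBC = 14.9563·1.97

29.4639 EBC


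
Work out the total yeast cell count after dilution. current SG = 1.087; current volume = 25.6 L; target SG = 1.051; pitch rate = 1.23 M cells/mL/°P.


V_w = V·((SG_c−1)/(SG_t−1)−1);  °P = 259 − 259/SG_t;  cells = rate·(V+V_w)·°P
V_w = 25.6·((1.087−1)/(1.051−1)−1) = 18.0706
V_final = 25.6 + 18.0706 = 43.6706
°P = 259 − 259/1.051 = 12.5680
cells = 1.23·43.6706·12.5680

675.0895 billion cells


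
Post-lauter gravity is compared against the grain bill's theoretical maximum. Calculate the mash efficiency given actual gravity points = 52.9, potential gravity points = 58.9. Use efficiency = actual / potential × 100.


efficiency = 52.9 / 58.9 × 100

89.8132 %


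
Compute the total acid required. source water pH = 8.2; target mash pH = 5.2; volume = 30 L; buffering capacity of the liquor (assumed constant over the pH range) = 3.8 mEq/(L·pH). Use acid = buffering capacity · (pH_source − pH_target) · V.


acid = 3.8 · (8.2 − 5.2) · 30

342.0000 mEq


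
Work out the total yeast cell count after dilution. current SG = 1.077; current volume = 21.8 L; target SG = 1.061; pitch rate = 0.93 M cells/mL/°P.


V_w = V·((SG_c−1)/(SG_t−1)−1);  °P = 259 − 259/SG_t;  cells = rate·(V+V_w)·°P
V_w = 21.8·((1.077−1)/(1.061−1)−1) = 5.7180
V_final = 21.8 + 5.7180 = 27.5180
°P = 259 − 259/1.061 = 14.8907
cells = 0.93·27.5180·14.8907

381.0786 billion cells


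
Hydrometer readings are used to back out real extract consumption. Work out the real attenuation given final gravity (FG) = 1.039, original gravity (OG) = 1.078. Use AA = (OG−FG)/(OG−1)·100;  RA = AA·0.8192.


AA = (1.078 − 1.039)/(1.078 − 1)·100 = 50.0000
RA = 50.0000·0.8192

40.9600 %


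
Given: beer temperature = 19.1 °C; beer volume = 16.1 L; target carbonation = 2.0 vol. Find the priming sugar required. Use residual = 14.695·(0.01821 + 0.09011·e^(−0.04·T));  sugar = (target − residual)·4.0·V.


residual = 14.695·(0.01821 + 0.09011·e^(−0.04·19.1)) = 0.8844
sugar = (2.0 − 0.8844)·4.0·16.1

71.8452 g


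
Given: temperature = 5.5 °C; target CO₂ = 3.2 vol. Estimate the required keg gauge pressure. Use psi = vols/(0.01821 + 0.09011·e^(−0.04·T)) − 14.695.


psi = 3.2/(0.01821 + 0.09011·e^(−0.04·5.5)) − 14.695

20.6544 psi


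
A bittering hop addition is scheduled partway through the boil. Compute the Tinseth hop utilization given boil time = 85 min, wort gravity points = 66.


U = 1.65·0.000125^(GP/1000) · (1 − e^(−0.04·t))/4.15
bigness = 1.65·0.000125^(66/1000) = 0.9118
boil_factor = (1 − e^(−0.04·85))/4.15 = 0.2329
U = 0.9118 · 0.2329

0.2124


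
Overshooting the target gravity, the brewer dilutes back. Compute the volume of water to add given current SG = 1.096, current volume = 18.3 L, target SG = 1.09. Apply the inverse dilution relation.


V_water = V·((SG_curr − 1)/(SG_target − 1) − 1)
V_water = 18.3·((1.096 − 1)/(1.09 − 1) − 1)

1.2200 L


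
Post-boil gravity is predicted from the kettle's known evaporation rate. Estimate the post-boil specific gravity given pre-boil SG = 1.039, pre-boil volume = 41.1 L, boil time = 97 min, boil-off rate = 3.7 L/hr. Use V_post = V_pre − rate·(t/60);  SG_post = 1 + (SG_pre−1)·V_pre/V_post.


V_post = 41.1 − 3.7·(97/60) = 35.1183
SG_post = 1 + (1.039 − 1)·41.1/35.1183

1.0456


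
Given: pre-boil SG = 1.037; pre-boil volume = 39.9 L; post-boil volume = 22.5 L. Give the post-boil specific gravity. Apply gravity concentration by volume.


SG_post = 1 + (SG_pre − 1)·V_pre/V_post
pts_pre = (1.037 − 1)·1000 = 37.0000
pts_post = 37.0000·39.9/22.5 = 65.6133
SG_post = 1 + 65.6133/1000

1.0656


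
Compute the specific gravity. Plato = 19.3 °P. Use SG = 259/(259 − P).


SG = 259/(259 − 19.3)

1.0805


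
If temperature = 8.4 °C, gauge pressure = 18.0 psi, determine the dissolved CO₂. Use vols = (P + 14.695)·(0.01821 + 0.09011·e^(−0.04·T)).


vols = (18.0 + 14.695)·(0.01821 + 0.09011·e^(−0.04·8.4))

2.7008 volumes


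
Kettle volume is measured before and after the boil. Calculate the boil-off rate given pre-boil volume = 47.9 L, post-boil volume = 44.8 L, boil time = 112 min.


rate = (V_pre − V_post) / (t_min/60)
rate = (47.9 − 44.8) / (112/60)

1.6607 L/hr


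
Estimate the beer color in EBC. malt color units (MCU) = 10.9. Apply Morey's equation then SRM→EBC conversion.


SRM = 1.4922·MCU^0.6859;  EBC = SRM·1.97
SRM = 1.4922·10.9^0.6859 = 7.6806
EBC = 7.6806·1.97

15.1309 EBC


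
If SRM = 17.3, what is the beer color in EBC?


EBC = SRM · 1.97
EBC = 17.3 · 1.97

34.0810 EBC


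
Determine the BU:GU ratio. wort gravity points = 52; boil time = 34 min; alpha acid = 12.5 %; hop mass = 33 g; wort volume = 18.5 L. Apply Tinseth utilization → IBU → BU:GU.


U = 1.65·0.000125^(GP/1000)·(1−e^(−0.04t))/4.15;  IBU = (α/100)·m·U·1000/V;  BU:GU = IBU/GP
U = 1.65·0.000125^(52/1000)·(1−e^(−0.04·34))/4.15 = 0.1852
IBU = (12.5/100)·33·0.1852·1000/18.5 = 41.2966
BU:GU = 41.2966/52

0.7942


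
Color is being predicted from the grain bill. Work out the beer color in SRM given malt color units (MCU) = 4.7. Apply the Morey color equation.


SRM = 1.4922 · MCU^0.6859
SRM = 1.4922 · 4.7^0.6859

4.3134 SRM


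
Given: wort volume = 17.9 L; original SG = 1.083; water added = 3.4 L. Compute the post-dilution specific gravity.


SG_new = 1 + (SG_old − 1)·V_old/(V_old + V_water)
pts = (1.083 − 1)·1000·17.9/(17.9 + 3.4) = 69.7512
SG_new = 1 + 69.7512/1000

1.0698


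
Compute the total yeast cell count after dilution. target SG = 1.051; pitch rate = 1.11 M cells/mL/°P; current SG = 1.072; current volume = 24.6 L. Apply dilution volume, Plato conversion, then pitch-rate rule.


V_w = V·((SG_c−1)/(SG_t−1)−1);  °P = 259 − 259/SG_t;  cells = rate·(V+V_w)·°P
V_w = 24.6·((1.072−1)/(1.051−1)−1) = 10.1294
V_final = 24.6 + 10.1294 = 34.7294
°P = 259 − 259/1.051 = 12.5680
cells = 1.11·34.7294·12.5680

484.4931 billion cells


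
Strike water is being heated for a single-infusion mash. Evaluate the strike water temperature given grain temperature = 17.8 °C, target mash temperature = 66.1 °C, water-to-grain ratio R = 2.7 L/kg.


T_strike = (0.41/R)·(T_mash − T_grain) + T_mash
T_strike = (0.41/2.7)·(66.1 − 17.8) + 66.1

73.4344 °C


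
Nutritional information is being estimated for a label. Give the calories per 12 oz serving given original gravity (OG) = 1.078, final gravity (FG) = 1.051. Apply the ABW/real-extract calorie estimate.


ABW = (OG−FG)·131.25·0.79/FG;  °P = 259 − 259/SG (for OG→OE and FG→AE);  RE = 0.1808·OE + 0.8192·AE;  Cal = (6.9·ABW + 4·(RE−0.1))·FG·3.55
ABW = (1.078 − 1.051)·131.25·0.79/1.051 = 2.6637
OE = 259 − 259/1.078 = 18.7403 °P
AE = 259 − 259/1.051 = 12.5680 °P
RE = 0.1808·18.7403 + 0.8192·12.5680 = 13.6840 °P
Cal = (6.9·2.6637 + 4·(13.6840−0.1))·1.051·3.55

271.3052 kcal


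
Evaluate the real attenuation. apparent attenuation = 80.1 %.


RA = AA · 0.8192
RA = 80.1 · 0.8192

65.6179 %


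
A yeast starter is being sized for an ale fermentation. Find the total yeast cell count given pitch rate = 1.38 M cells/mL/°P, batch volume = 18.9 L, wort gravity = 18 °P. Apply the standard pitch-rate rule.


cells (billions) = rate · V_L · °P
cells = 1.38 · 18.9 · 18

469.4760 billion cells


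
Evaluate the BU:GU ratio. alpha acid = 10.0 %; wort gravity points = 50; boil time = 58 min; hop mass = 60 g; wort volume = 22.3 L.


U = 1.65·0.000125^(GP/1000)·(1−e^(−0.04t))/4.15;  IBU = (α/100)·m·U·1000/V;  BU:GU = IBU/GP
U = 1.65·0.000125^(50/1000)·(1−e^(−0.04·58))/4.15 = 0.2287
IBU = (10.0/100)·60·0.2287·1000/22.3 = 61.5464
BU:GU = 61.5464/50

1.2309


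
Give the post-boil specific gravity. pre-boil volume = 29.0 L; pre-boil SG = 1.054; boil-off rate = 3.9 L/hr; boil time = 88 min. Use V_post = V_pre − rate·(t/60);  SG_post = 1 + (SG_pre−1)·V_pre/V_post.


V_post = 29.0 − 3.9·(88/60) = 23.2800
SG_post = 1 + (1.054 − 1)·29.0/23.2800

1.0673


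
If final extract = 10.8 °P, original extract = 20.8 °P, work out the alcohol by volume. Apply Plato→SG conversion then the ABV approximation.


SG = 259/(259 − P);  ABV = (OG − FG)·131.25
OG = 259/(259 − 20.8) = 1.0873
FG = 259/(259 − 10.8) = 1.0435
ABV = (1.0873 − 1.0435)·131.25

5.7498 % ABV


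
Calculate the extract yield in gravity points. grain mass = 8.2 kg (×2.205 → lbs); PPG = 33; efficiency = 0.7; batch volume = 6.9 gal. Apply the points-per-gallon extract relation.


points = lbs × PPG × eff / vol
lbs = 8.2 × 2.205 = 18.0810
points = 18.0810 × 33 × 0.7 / 6.9

60.5320 points


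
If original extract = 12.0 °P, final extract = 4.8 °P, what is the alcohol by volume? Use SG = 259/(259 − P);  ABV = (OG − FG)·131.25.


OG = 259/(259 − 12.0) = 1.0486
FG = 259/(259 − 4.8) = 1.0189
ABV = (1.0486 − 1.0189)·131.25

3.8982 % ABV


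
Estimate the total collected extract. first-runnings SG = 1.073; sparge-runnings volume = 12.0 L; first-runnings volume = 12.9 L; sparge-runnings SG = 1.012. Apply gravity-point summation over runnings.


total = Σ (SG_i − 1)·1000·V_i
first = (1.073 − 1)·1000·12.9 = 941.7000
sparge = (1.012 − 1)·1000·12.0 = 144.0000
total = 941.7000 + 144.0000

1085.7000 gravity·L


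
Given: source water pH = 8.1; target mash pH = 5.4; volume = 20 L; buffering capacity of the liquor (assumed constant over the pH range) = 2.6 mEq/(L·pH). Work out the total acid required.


acid = buffering capacity · (pH_source − pH_target) · V
acid = 2.6 · (8.1 − 5.4) · 20

140.4000 mEq


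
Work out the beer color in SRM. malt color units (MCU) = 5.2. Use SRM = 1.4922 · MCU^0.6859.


SRM = 1.4922 · 5.2^0.6859

4.6231 SRM


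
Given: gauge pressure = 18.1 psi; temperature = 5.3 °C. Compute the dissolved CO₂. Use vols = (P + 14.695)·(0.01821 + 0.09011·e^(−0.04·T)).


vols = (18.1 + 14.695)·(0.01821 + 0.09011·e^(−0.04·5.3))

2.9878 volumes


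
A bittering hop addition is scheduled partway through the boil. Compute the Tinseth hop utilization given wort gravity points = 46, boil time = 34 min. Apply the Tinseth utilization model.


U = 1.65·0.000125^(GP/1000) · (1 − e^(−0.04·t))/4.15
bigness = 1.65·0.000125^(46/1000) = 1.0913
boil_factor = (1 − e^(−0.04·34))/4.15 = 0.1791
U = 1.0913 · 0.1791

0.1955


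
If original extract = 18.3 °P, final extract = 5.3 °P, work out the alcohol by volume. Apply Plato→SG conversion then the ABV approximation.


SG = 259/(259 − P);  ABV = (OG − FG)·131.25
OG = 259/(259 − 18.3) = 1.0760
FG = 259/(259 − 5.3) = 1.0209
ABV = (1.0760 − 1.0209)·131.25

7.2368 % ABV


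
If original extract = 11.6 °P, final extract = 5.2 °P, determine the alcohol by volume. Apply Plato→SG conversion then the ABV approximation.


SG = 259/(259 − P);  ABV = (OG − FG)·131.25
OG = 259/(259 − 11.6) = 1.0469
FG = 259/(259 − 5.2) = 1.0205
ABV = (1.0469 − 1.0205)·131.25

3.4649 % ABV


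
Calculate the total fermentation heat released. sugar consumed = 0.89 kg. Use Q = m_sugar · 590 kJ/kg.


Q = 0.89 · 590

525.1000 kJ


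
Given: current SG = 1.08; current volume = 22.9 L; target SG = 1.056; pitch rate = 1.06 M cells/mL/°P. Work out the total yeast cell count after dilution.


V_w = V·((SG_c−1)/(SG_t−1)−1);  °P = 259 − 259/SG_t;  cells = rate·(V+V_w)·°P
V_w = 22.9·((1.08−1)/(1.056−1)−1) = 9.8143
V_final = 22.9 + 9.8143 = 32.7143
°P = 259 − 259/1.056 = 13.7348
cells = 1.06·32.7143·13.7348

476.2853 billion cells


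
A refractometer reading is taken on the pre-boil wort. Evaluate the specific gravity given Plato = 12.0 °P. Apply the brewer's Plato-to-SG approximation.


SG = 259/(259 − P)
SG = 259/(259 − 12.0)

1.0486


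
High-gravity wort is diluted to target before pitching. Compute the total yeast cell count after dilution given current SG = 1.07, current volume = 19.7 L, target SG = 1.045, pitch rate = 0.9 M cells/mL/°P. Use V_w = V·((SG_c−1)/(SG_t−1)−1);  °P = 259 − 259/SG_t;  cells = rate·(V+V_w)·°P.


V_w = 19.7·((1.07−1)/(1.045−1)−1) = 10.9444
V_final = 19.7 + 10.9444 = 30.6444
°P = 259 − 259/1.045 = 11.1531
cells = 0.9·30.6444·11.1531

307.6028 billion cells


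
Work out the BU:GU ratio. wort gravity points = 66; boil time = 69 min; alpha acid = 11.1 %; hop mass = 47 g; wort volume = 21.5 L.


U = 1.65·0.000125^(GP/1000)·(1−e^(−0.04t))/4.15;  IBU = (α/100)·m·U·1000/V;  BU:GU = IBU/GP
U = 1.65·0.000125^(66/1000)·(1−e^(−0.04·69))/4.15 = 0.2058
IBU = (11.1/100)·47·0.2058·1000/21.5 = 49.9366
BU:GU = 49.9366/66

0.7566


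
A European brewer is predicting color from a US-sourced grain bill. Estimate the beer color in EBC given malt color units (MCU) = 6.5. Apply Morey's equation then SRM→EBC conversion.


SRM = 1.4922·MCU^0.6859;  EBC = SRM·1.97
SRM = 1.4922·6.5^0.6859 = 5.3877
EBC = 5.3877·1.97

10.6138 EBC


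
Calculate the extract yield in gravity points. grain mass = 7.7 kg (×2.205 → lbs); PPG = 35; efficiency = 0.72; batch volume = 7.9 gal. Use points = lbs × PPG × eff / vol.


lbs = 7.7 × 2.205 = 16.9785
points = 16.9785 × 35 × 0.72 / 7.9

54.1593 points


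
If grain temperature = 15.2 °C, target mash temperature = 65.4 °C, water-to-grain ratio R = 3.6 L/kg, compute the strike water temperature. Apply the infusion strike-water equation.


T_strike = (0.41/R)·(T_mash − T_grain) + T_mash
T_strike = (0.41/3.6)·(65.4 − 15.2) + 65.4

71.1172 °C


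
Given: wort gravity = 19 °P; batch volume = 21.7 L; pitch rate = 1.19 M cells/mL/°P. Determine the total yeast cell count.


cells (billions) = rate · V_L · °P
cells = 1.19 · 21.7 · 19

490.6370 billion cells


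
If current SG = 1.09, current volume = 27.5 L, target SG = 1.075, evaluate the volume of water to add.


V_water = V·((SG_curr − 1)/(SG_target − 1) − 1)
V_water = 27.5·((1.09 − 1)/(1.075 − 1) − 1)

5.5000 L


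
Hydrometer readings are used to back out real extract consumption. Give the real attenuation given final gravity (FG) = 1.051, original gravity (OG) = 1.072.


AA = (OG−FG)/(OG−1)·100;  RA = AA·0.8192
AA = (1.072 − 1.051)/(1.072 − 1)·100 = 29.1667
RA = 29.1667·0.8192

23.8933 %


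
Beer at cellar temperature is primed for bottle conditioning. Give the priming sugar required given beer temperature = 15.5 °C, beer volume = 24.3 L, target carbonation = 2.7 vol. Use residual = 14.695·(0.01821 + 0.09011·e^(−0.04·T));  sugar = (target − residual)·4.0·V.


residual = 14.695·(0.01821 + 0.09011·e^(−0.04·15.5)) = 0.9799
sugar = (2.7 − 0.9799)·4.0·24.3

167.1914 g


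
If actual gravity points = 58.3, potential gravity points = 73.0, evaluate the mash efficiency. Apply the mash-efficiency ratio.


efficiency = actual / potential × 100
efficiency = 58.3 / 73.0 × 100

79.8630 %


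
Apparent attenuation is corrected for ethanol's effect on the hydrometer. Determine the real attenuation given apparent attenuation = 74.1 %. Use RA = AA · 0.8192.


RA = 74.1 · 0.8192

60.7027 %


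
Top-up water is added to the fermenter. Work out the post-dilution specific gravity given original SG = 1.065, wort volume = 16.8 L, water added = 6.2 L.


SG_new = 1 + (SG_old − 1)·V_old/(V_old + V_water)
pts = (1.065 − 1)·1000·16.8/(16.8 + 6.2) = 47.4783
SG_new = 1 + 47.4783/1000

1.0475


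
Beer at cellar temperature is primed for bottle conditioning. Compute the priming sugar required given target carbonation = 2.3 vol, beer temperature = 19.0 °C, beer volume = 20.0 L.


residual = 14.695·(0.01821 + 0.09011·e^(−0.04·T));  sugar = (target − residual)·4.0·V
residual = 14.695·(0.01821 + 0.09011·e^(−0.04·19.0)) = 0.8869
sugar = (2.3 − 0.8869)·4.0·20.0

113.0509 g


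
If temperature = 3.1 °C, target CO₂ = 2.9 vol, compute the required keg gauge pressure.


psi = vols/(0.01821 + 0.09011·e^(−0.04·T)) − 14.695
psi = 2.9/(0.01821 + 0.09011·e^(−0.04·3.1)) − 14.695

14.9539 psi


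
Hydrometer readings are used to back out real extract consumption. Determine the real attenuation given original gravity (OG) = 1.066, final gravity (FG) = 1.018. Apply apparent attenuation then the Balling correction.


AA = (OG−FG)/(OG−1)·100;  RA = AA·0.8192
AA = (1.066 − 1.018)/(1.066 − 1)·100 = 72.7273
RA = 72.7273·0.8192

59.5782 %


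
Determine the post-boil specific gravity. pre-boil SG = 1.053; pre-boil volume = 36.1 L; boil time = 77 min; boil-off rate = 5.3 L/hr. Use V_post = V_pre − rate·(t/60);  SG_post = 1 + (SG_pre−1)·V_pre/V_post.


V_post = 36.1 − 5.3·(77/60) = 29.2983
SG_post = 1 + (1.053 − 1)·36.1/29.2983

1.0653


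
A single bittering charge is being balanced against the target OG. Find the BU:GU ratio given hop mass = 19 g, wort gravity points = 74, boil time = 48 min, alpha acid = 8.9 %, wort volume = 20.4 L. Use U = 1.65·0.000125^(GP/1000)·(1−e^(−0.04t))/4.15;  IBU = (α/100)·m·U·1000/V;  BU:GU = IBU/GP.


U = 1.65·0.000125^(74/1000)·(1−e^(−0.04·48))/4.15 = 0.1745
IBU = (8.9/100)·19·0.1745·1000/20.4 = 14.4634
BU:GU = 14.4634/74

0.1955


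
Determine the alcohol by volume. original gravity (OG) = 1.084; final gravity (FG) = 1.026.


ABV = (OG − FG) · 131.25
ABV = (1.084 − 1.026) · 131.25

7.6125 % ABV


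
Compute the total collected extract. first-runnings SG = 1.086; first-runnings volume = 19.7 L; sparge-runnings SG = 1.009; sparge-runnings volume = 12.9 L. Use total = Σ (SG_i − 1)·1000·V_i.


first = (1.086 − 1)·1000·19.7 = 1694.2000
sparge = (1.009 − 1)·1000·12.9 = 116.1000
total = 1694.2000 + 116.1000

1810.3000 gravity·L


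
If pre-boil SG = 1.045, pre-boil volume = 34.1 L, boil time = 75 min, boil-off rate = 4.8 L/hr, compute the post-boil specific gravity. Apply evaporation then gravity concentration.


V_post = V_pre − rate·(t/60);  SG_post = 1 + (SG_pre−1)·V_pre/V_post
V_post = 34.1 − 4.8·(75/60) = 28.1000
SG_post = 1 + (1.045 − 1)·34.1/28.1000

1.0546


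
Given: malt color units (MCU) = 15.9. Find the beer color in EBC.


SRM = 1.4922·MCU^0.6859;  EBC = SRM·1.97
SRM = 1.4922·15.9^0.6859 = 9.9510
EBC = 9.9510·1.97

19.6034 EBC


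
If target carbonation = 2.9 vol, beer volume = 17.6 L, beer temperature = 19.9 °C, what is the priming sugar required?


residual = 14.695·(0.01821 + 0.09011·e^(−0.04·T));  sugar = (target − residual)·4.0·V
residual = 14.695·(0.01821 + 0.09011·e^(−0.04·19.9)) = 0.8650
sugar = (2.9 − 0.8650)·4.0·17.6

143.2663 g


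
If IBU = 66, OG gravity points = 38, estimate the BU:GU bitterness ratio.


BU:GU = IBU / OG_points
BU:GU = 66 / 38

1.7368


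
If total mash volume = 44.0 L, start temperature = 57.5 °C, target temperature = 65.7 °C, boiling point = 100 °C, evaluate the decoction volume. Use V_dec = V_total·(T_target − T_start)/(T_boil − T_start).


V_dec = 44.0·(65.7 − 57.5)/(100 − 57.5)

8.4894 L


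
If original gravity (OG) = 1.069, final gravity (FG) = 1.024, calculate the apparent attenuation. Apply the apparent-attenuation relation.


AA = (OG − FG)/(OG − 1) · 100
AA = (1.069 − 1.024)/(1.069 − 1) · 100

65.2174 %


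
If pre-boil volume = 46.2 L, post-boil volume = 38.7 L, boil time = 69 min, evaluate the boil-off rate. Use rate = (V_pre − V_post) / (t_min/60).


rate = (46.2 − 38.7) / (69/60)

6.5217 L/hr


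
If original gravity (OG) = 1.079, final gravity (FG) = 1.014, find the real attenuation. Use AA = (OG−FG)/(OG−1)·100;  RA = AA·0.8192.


AA = (1.079 − 1.014)/(1.079 − 1)·100 = 82.2785
RA = 82.2785·0.8192

67.4025 %


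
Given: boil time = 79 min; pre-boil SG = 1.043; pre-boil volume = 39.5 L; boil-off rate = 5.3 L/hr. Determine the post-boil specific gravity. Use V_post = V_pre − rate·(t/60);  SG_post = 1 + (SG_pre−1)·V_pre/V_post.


V_post = 39.5 − 5.3·(79/60) = 32.5217
SG_post = 1 + (1.043 − 1)·39.5/32.5217

1.0522


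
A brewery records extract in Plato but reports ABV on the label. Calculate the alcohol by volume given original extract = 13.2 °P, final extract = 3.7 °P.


SG = 259/(259 − P);  ABV = (OG − FG)·131.25
OG = 259/(259 − 13.2) = 1.0537
FG = 259/(259 − 3.7) = 1.0145
ABV = (1.0537 − 1.0145)·131.25

5.1462 % ABV


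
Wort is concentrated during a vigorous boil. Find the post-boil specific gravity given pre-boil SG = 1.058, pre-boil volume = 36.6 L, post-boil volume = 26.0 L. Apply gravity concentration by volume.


SG_post = 1 + (SG_pre − 1)·V_pre/V_post
pts_pre = (1.058 − 1)·1000 = 58.0000
pts_post = 58.0000·36.6/26.0 = 81.6462
SG_post = 1 + 81.6462/1000

1.0816


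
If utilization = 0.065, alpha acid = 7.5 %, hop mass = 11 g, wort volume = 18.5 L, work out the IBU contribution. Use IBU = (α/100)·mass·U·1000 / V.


IBU = (7.5/100)·11·0.065·1000 / 18.5

2.8986 IBU


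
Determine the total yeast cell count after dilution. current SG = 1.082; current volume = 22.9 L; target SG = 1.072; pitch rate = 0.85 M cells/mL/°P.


V_w = V·((SG_c−1)/(SG_t−1)−1);  °P = 259 − 259/SG_t;  cells = rate·(V+V_w)·°P
V_w = 22.9·((1.082−1)/(1.072−1)−1) = 3.1806
V_final = 22.9 + 3.1806 = 26.0806
°P = 259 − 259/1.072 = 17.3955
cells = 0.85·26.0806·17.3955

385.6322 billion cells


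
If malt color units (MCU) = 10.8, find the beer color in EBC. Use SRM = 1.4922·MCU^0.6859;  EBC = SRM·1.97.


SRM = 1.4922·10.8^0.6859 = 7.6322
EBC = 7.6322·1.97

15.0355 EBC


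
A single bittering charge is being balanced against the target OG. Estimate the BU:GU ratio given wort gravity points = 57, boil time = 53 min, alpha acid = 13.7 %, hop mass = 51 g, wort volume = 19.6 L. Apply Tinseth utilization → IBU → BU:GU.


U = 1.65·0.000125^(GP/1000)·(1−e^(−0.04t))/4.15;  IBU = (α/100)·m·U·1000/V;  BU:GU = IBU/GP
U = 1.65·0.000125^(57/1000)·(1−e^(−0.04·53))/4.15 = 0.2096
IBU = (13.7/100)·51·0.2096·1000/19.6 = 74.7242
BU:GU = 74.7242/57

1.3110


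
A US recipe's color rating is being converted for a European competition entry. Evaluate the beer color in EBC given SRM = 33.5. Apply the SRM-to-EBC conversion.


EBC = SRM · 1.97
EBC = 33.5 · 1.97

65.9950 EBC


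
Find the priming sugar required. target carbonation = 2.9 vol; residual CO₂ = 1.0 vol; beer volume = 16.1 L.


sugar = (target − residual)·4.0·V
sugar = (2.9 − 1.0)·4.0·16.1

122.3600 g


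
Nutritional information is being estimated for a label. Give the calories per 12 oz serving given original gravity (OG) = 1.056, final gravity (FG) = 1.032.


ABW = (OG−FG)·131.25·0.79/FG;  °P = 259 − 259/SG (for OG→OE and FG→AE);  RE = 0.1808·OE + 0.8192·AE;  Cal = (6.9·ABW + 4·(RE−0.1))·FG·3.55
ABW = (1.056 − 1.032)·131.25·0.79/1.032 = 2.4113
OE = 259 − 259/1.056 = 13.7348 °P
AE = 259 − 259/1.032 = 8.0310 °P
RE = 0.1808·13.7348 + 0.8192·8.0310 = 9.0623 °P
Cal = (6.9·2.4113 + 4·(9.0623−0.1))·1.032·3.55

192.2924 kcal


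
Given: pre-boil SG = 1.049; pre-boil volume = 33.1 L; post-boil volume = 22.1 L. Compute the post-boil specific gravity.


SG_post = 1 + (SG_pre − 1)·V_pre/V_post
pts_pre = (1.049 − 1)·1000 = 49.0000
pts_post = 49.0000·33.1/22.1 = 73.3891
SG_post = 1 + 73.3891/1000

1.0734


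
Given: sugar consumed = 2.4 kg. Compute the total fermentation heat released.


Q = m_sugar · 590 kJ/kg
Q = 2.4 · 590

1416.0000 kJ


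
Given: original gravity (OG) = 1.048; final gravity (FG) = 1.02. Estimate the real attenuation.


AA = (OG−FG)/(OG−1)·100;  RA = AA·0.8192
AA = (1.048 − 1.02)/(1.048 − 1)·100 = 58.3333
RA = 58.3333·0.8192

47.7867 %


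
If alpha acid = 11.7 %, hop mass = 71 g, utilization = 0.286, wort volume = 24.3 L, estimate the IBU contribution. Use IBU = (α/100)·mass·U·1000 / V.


IBU = (11.7/100)·71·0.286·1000 / 24.3

97.7696 IBU


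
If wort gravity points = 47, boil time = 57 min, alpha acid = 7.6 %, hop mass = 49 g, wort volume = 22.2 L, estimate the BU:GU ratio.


U = 1.65·0.000125^(GP/1000)·(1−e^(−0.04t))/4.15;  IBU = (α/100)·m·U·1000/V;  BU:GU = IBU/GP
U = 1.65·0.000125^(47/1000)·(1−e^(−0.04·57))/4.15 = 0.2340
IBU = (7.6/100)·49·0.2340·1000/22.2 = 39.2452
BU:GU = 39.2452/47

0.8350


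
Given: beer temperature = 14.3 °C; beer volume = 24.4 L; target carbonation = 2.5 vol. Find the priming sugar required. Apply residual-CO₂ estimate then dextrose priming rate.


residual = 14.695·(0.01821 + 0.09011·e^(−0.04·T));  sugar = (target − residual)·4.0·V
residual = 14.695·(0.01821 + 0.09011·e^(−0.04·14.3)) = 1.0149
sugar = (2.5 − 1.0149)·4.0·24.4

144.9409 g


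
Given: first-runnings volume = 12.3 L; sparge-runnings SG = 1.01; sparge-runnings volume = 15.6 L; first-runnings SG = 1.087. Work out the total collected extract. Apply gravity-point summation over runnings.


total = Σ (SG_i − 1)·1000·V_i
first = (1.087 − 1)·1000·12.3 = 1070.1000
sparge = (1.01 − 1)·1000·15.6 = 156.0000
total = 1070.1000 + 156.0000

1226.1000 gravity·L


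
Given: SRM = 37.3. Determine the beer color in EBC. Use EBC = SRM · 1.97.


EBC = 37.3 · 1.97

73.4810 EBC


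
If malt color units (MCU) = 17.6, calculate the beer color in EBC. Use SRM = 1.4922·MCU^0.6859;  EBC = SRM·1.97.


SRM = 1.4922·17.6^0.6859 = 10.6690
EBC = 10.6690·1.97

21.0180 EBC


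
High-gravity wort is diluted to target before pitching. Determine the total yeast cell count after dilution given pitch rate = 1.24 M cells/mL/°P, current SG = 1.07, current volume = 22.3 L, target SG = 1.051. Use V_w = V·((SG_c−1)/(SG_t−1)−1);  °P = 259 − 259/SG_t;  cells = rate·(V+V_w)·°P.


V_w = 22.3·((1.07−1)/(1.051−1)−1) = 8.3078
V_final = 22.3 + 8.3078 = 30.6078
°P = 259 − 259/1.051 = 12.5680
cells = 1.24·30.6078·12.5680

477.0036 billion cells


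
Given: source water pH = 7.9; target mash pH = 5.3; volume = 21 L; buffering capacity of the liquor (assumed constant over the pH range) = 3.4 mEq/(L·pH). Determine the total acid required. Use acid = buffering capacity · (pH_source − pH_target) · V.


acid = 3.4 · (7.9 − 5.3) · 21

185.6400 mEq


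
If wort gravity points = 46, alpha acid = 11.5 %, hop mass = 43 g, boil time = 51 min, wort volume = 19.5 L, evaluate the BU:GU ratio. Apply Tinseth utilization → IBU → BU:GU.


U = 1.65·0.000125^(GP/1000)·(1−e^(−0.04t))/4.15;  IBU = (α/100)·m·U·1000/V;  BU:GU = IBU/GP
U = 1.65·0.000125^(46/1000)·(1−e^(−0.04·51))/4.15 = 0.2288
IBU = (11.5/100)·43·0.2288·1000/19.5 = 58.0137
BU:GU = 58.0137/46

1.2612


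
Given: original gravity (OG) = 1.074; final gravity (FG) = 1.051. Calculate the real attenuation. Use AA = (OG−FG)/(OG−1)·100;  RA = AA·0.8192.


AA = (1.074 − 1.051)/(1.074 − 1)·100 = 31.0811
RA = 31.0811·0.8192

25.4616 %


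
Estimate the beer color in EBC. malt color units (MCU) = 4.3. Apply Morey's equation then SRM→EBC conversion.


SRM = 1.4922·MCU^0.6859;  EBC = SRM·1.97
SRM = 1.4922·4.3^0.6859 = 4.0581
EBC = 4.0581·1.97

7.9945 EBC


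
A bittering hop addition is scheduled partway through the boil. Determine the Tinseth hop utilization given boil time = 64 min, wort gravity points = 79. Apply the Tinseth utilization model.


U = 1.65·0.000125^(GP/1000) · (1 − e^(−0.04·t))/4.15
bigness = 1.65·0.000125^(79/1000) = 0.8112
boil_factor = (1 − e^(−0.04·64))/4.15 = 0.2223
U = 0.8112 · 0.2223

0.1804


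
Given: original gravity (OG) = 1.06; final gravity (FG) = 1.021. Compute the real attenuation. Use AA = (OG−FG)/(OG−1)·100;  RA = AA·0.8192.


AA = (1.06 − 1.021)/(1.06 − 1)·100 = 65.0000
RA = 65.0000·0.8192

53.2480 %


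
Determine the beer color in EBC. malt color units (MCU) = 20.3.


SRM = 1.4922·MCU^0.6859;  EBC = SRM·1.97
SRM = 1.4922·20.3^0.6859 = 11.7663
EBC = 11.7663·1.97

23.1795 EBC


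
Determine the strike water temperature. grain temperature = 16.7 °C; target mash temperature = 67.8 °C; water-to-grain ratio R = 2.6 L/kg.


T_strike = (0.41/R)·(T_mash − T_grain) + T_mash
T_strike = (0.41/2.6)·(67.8 − 16.7) + 67.8

75.8581 °C


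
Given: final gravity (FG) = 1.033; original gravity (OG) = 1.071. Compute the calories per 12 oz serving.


ABW = (OG−FG)·131.25·0.79/FG;  °P = 259 − 259/SG (for OG→OE and FG→AE);  RE = 0.1808·OE + 0.8192·AE;  Cal = (6.9·ABW + 4·(RE−0.1))·FG·3.55
ABW = (1.071 − 1.033)·131.25·0.79/1.033 = 3.8143
OE = 259 − 259/1.071 = 17.1699 °P
AE = 259 − 259/1.033 = 8.2740 °P
RE = 0.1808·17.1699 + 0.8192·8.2740 = 9.8824 °P
Cal = (6.9·3.8143 + 4·(9.8824−0.1))·1.033·3.55

240.0068 kcal


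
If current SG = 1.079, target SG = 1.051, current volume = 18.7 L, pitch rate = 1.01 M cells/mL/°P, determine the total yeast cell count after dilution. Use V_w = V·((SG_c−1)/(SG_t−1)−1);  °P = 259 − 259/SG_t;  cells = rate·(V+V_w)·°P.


V_w = 18.7·((1.079−1)/(1.051−1)−1) = 10.2667
V_final = 18.7 + 10.2667 = 28.9667
°P = 259 − 259/1.051 = 12.5680
cells = 1.01·28.9667·12.5680

367.6945 billion cells


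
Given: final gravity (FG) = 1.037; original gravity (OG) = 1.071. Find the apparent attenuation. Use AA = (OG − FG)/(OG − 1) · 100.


AA = (1.071 − 1.037)/(1.071 − 1) · 100

47.8873 %


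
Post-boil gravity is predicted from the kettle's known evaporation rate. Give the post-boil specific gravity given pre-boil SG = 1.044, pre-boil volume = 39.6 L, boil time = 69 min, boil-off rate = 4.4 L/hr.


V_post = V_pre − rate·(t/60);  SG_post = 1 + (SG_pre−1)·V_pre/V_post
V_post = 39.6 − 4.4·(69/60) = 34.5400
SG_post = 1 + (1.044 − 1)·39.6/34.5400

1.0504


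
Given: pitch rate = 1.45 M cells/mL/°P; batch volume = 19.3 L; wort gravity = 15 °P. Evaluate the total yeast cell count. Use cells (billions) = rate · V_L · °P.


cells = 1.45 · 19.3 · 15

419.7750 billion cells


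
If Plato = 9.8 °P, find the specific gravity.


SG = 259/(259 − P)
SG = 259/(259 − 9.8)

1.0393


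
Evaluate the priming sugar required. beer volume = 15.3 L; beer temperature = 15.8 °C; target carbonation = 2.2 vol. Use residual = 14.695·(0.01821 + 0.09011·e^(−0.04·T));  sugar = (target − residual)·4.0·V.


residual = 14.695·(0.01821 + 0.09011·e^(−0.04·15.8)) = 0.9714
sugar = (2.2 − 0.9714)·4.0·15.3

75.1887 g


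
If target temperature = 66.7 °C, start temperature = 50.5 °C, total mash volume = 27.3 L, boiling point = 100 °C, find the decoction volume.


V_dec = V_total·(T_target − T_start)/(T_boil − T_start)
V_dec = 27.3·(66.7 − 50.5)/(100 − 50.5)

8.9345 L


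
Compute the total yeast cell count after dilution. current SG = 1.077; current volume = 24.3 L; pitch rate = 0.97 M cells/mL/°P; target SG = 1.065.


V_w = V·((SG_c−1)/(SG_t−1)−1);  °P = 259 − 259/SG_t;  cells = rate·(V+V_w)·°P
V_w = 24.3·((1.077−1)/(1.065−1)−1) = 4.4862
V_final = 24.3 + 4.4862 = 28.7862
°P = 259 − 259/1.065 = 15.8075
cells = 0.97·28.7862·15.8075

441.3863 billion cells


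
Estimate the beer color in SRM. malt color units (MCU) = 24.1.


SRM = 1.4922 · MCU^0.6859
SRM = 1.4922 · 24.1^0.6859

13.2359 SRM


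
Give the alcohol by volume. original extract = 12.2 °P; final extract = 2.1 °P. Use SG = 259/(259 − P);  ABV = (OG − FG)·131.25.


OG = 259/(259 − 12.2) = 1.0494
FG = 259/(259 − 2.1) = 1.0082
ABV = (1.0494 − 1.0082)·131.25

5.4152 % ABV


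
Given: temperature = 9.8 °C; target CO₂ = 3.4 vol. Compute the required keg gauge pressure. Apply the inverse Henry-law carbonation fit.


psi = vols/(0.01821 + 0.09011·e^(−0.04·T)) − 14.695
psi = 3.4/(0.01821 + 0.09011·e^(−0.04·9.8)) − 14.695

28.2898 psi


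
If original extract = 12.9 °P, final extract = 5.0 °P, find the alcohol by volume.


SG = 259/(259 − P);  ABV = (OG − FG)·131.25
OG = 259/(259 − 12.9) = 1.0524
FG = 259/(259 − 5.0) = 1.0197
ABV = (1.0524 − 1.0197)·131.25

4.2962 % ABV


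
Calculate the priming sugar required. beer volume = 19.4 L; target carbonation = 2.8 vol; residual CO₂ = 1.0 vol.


sugar = (target − residual)·4.0·V
sugar = (2.8 − 1.0)·4.0·19.4

139.6800 g


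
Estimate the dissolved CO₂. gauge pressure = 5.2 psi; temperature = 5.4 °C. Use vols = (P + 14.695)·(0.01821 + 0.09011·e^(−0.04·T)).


vols = (5.2 + 14.695)·(0.01821 + 0.09011·e^(−0.04·5.4))

1.8068 volumes


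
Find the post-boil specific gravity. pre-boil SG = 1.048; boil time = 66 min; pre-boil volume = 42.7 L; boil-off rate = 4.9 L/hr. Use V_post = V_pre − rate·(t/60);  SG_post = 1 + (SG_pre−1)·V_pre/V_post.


V_post = 42.7 − 4.9·(66/60) = 37.3100
SG_post = 1 + (1.048 − 1)·42.7/37.3100

1.0549


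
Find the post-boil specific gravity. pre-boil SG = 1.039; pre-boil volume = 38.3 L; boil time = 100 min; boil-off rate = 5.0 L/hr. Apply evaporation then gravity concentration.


V_post = V_pre − rate·(t/60);  SG_post = 1 + (SG_pre−1)·V_pre/V_post
V_post = 38.3 − 5.0·(100/60) = 29.9667
SG_post = 1 + (1.039 − 1)·38.3/29.9667

1.0498


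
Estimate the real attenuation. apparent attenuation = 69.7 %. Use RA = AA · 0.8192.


RA = 69.7 · 0.8192

57.0982 %


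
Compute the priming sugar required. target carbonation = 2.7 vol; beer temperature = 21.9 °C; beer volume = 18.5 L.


residual = 14.695·(0.01821 + 0.09011·e^(−0.04·T));  sugar = (target − residual)·4.0·V
residual = 14.695·(0.01821 + 0.09011·e^(−0.04·21.9)) = 0.8190
sugar = (2.7 − 0.8190)·4.0·18.5

139.1911 g


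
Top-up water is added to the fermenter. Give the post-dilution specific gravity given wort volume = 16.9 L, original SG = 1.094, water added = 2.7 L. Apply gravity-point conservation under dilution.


SG_new = 1 + (SG_old − 1)·V_old/(V_old + V_water)
pts = (1.094 − 1)·1000·16.9/(16.9 + 2.7) = 81.0510
SG_new = 1 + 81.0510/1000

1.0811


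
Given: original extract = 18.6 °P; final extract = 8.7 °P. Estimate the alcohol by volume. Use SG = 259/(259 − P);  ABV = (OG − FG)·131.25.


OG = 259/(259 − 18.6) = 1.0774
FG = 259/(259 − 8.7) = 1.0348
ABV = (1.0774 − 1.0348)·131.25

5.5929 % ABV


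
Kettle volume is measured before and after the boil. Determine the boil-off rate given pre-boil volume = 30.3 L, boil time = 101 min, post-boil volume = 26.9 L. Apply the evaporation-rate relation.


rate = (V_pre − V_post) / (t_min/60)
rate = (30.3 − 26.9) / (101/60)

2.0198 L/hr


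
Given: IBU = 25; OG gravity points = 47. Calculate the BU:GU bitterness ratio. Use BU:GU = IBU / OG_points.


BU:GU = 25 / 47

0.5319


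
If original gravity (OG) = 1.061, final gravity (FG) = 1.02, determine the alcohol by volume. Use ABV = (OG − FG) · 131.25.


ABV = (1.061 − 1.02) · 131.25

5.3812 % ABV


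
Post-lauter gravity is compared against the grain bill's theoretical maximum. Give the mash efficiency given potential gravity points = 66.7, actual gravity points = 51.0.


efficiency = actual / potential × 100
efficiency = 51.0 / 66.7 × 100

76.4618 %


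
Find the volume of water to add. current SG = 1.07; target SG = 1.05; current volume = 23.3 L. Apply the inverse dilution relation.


V_water = V·((SG_curr − 1)/(SG_target − 1) − 1)
V_water = 23.3·((1.07 − 1)/(1.05 − 1) − 1)

9.3200 L


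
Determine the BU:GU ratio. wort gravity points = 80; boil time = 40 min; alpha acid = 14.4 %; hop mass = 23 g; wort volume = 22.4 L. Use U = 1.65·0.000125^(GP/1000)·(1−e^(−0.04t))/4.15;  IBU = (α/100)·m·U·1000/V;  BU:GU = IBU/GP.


U = 1.65·0.000125^(80/1000)·(1−e^(−0.04·40))/4.15 = 0.1546
IBU = (14.4/100)·23·0.1546·1000/22.4 = 22.8607
BU:GU = 22.8607/80

0.2858


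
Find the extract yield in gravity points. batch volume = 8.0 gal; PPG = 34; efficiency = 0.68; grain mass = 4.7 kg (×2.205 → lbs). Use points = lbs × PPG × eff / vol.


lbs = 4.7 × 2.205 = 10.3635
points = 10.3635 × 34 × 0.68 / 8.0

29.9505 points


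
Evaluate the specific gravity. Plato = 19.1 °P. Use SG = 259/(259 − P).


SG = 259/(259 − 19.1)

1.0796


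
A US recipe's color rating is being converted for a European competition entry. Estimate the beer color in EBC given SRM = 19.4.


EBC = SRM · 1.97
EBC = 19.4 · 1.97

38.2180 EBC


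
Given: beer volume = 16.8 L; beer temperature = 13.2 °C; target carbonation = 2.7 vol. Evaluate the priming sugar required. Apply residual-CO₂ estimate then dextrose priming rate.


residual = 14.695·(0.01821 + 0.09011·e^(−0.04·T));  sugar = (target − residual)·4.0·V
residual = 14.695·(0.01821 + 0.09011·e^(−0.04·13.2)) = 1.0486
sugar = (2.7 − 1.0486)·4.0·16.8

110.9763 g


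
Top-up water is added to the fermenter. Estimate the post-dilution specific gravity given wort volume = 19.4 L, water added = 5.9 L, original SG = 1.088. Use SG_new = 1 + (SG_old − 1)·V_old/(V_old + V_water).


pts = (1.088 − 1)·1000·19.4/(19.4 + 5.9) = 67.4783
SG_new = 1 + 67.4783/1000

1.0675


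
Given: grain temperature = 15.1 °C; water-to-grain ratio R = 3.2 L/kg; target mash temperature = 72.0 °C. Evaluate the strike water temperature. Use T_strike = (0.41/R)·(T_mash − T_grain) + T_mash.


T_strike = (0.41/3.2)·(72.0 − 15.1) + 72.0

79.2903 °C


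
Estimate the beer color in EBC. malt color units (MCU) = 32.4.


SRM = 1.4922·MCU^0.6859;  EBC = SRM·1.97
SRM = 1.4922·32.4^0.6859 = 16.2147
EBC = 16.2147·1.97

31.9430 EBC


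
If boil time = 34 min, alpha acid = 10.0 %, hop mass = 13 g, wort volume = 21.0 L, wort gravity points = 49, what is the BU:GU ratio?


U = 1.65·0.000125^(GP/1000)·(1−e^(−0.04t))/4.15;  IBU = (α/100)·m·U·1000/V;  BU:GU = IBU/GP
U = 1.65·0.000125^(49/1000)·(1−e^(−0.04·34))/4.15 = 0.1903
IBU = (10.0/100)·13·0.1903·1000/21.0 = 11.7787
BU:GU = 11.7787/49

0.2404


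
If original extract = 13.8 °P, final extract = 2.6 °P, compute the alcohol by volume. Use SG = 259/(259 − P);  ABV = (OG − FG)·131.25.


OG = 259/(259 − 13.8) = 1.0563
FG = 259/(259 − 2.6) = 1.0101
ABV = (1.0563 − 1.0101)·131.25

6.0559 % ABV


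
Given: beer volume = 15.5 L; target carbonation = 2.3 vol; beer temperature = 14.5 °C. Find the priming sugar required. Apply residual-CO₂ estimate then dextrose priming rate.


residual = 14.695·(0.01821 + 0.09011·e^(−0.04·T));  sugar = (target − residual)·4.0·V
residual = 14.695·(0.01821 + 0.09011·e^(−0.04·14.5)) = 1.0090
sugar = (2.3 − 1.0090)·4.0·15.5

80.0423 g
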